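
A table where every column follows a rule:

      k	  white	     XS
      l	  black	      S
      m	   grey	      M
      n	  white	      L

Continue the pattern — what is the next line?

Letter — letters move forward 1 place in the alphabet: k, l, m, n → o.
Shade: repeats white → black → grey, so white, black, grey, white → black.
Size — runs through clothing sizes XS→XL: XS, S, M, L → XL.
So the next line is o  black  XL.

o  black  XL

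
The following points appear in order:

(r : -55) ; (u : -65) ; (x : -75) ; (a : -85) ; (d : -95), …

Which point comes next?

Letter — letters move forward 3 places in the alphabet, wrapping Z→A: r, u, x, a, d → g.
Second coordinate: −10 each step; -55, -65, -75, -85, -95 → -105.
Combining the parts gives (g : -105).

(g : -105)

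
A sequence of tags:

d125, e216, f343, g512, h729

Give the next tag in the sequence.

i1000

Letter: letters move forward 1 place in the alphabet; d, e, f, g, h → i.
Second component: perfect cubes: 5³, 6³, 7³, …, so 125, 216, 343, 512, 729 → 1000.
Combining the parts gives i1000.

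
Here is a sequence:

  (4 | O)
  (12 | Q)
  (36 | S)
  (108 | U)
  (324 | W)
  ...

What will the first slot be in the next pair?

For the first slot, ×3 each step: 4, 12, 36, 108, 324 → 972.
Letter: O, Q, S, U, W → Y (letters move forward 2 places in the alphabet).

972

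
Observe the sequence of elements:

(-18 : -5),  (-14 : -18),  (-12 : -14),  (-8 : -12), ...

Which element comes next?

First component — alternating steps +4, +2, +4, +2, …: -18, -14, -12, -8 → -6.
Second component: -5, -18, -14, -12 → -8 (always the previous value of the first component).
So the next element is (-6 : -8).

(-6 : -8)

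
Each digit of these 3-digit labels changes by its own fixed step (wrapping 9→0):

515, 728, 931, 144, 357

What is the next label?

560

For the first digit, +2 each step, mod 10: 5, 7, 9, 1, 3 → 5.
For the second digit, +1 each step, mod 10: 1, 2, 3, 4, 5 → 6.
Third digit goes 5, 8, 1, 4, 7 → 0 (+3 each step, mod 10).
Combining the parts gives 560.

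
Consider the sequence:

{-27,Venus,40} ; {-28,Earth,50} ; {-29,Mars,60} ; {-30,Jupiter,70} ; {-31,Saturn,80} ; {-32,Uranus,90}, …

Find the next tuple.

{-33,Neptune,100}

First value — −1 each step: -27, -28, -29, -30, -31, -32 → -33.
Planet goes Venus, Earth, Mars, Jupiter, Saturn, Uranus → Neptune (runs through the planets Mercury→Neptune).
Third value goes 40, 50, 60, 70, 80, 90 → 100 (+10 each step).
Putting it together: {-33,Neptune,100}.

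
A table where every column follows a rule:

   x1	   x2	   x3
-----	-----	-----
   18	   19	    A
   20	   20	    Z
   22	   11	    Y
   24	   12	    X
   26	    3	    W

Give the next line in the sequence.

28  4  V

Column x1 — +2 each step: 18, 20, 22, 24, 26 → 28.
Column x2: 19, 20, 11, 12, 3 → 4 (alternating steps +1, −9, +1, −9, …).
Column x3: letters move back 1 place in the alphabet, wrapping A→Z; A, Z, Y, X, W → V.
Combining the parts gives 28  4  V.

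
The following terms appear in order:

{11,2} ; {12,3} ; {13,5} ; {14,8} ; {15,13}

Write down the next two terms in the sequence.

{16,21}, {17,34}

For the first value, +1 each step: 11, 12, 13, 14, 15 → 16 → 17.
For the second value, each term is the sum of the two before it: 2, 3, 5, 8, 13 → 21 → 34.
Putting the parts together: {16,21} and then {17,34}.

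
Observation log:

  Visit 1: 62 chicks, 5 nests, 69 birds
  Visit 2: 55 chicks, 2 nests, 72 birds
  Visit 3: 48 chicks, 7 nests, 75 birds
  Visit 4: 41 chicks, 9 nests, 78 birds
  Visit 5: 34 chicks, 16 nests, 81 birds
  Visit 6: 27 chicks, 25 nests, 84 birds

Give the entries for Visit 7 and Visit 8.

Chicks: 62, 55, 48, 41, 34, 27 → 20 → 13 (−7 each step).
Nests — each term is the sum of the two before it: 5, 2, 7, 9, 16, 25 → 41 → 66.
Birds: +3 each step; 69, 72, 75, 78, 81, 84 → 87 → 90.
So the next two records are 20 chicks, 41 nests, 87 birds and 13 chicks, 66 nests, 90 birds.

20 chicks, 41 nests, 87 birds; 13 chicks, 66 nests, 90 birds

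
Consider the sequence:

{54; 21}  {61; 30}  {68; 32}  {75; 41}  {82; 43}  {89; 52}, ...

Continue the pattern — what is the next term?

{96; 54}

First entry: +7 each step; 54, 61, 68, 75, 82, 89 → 96.
Second entry — alternating steps +9, +2, +9, +2, …: 21, 30, 32, 41, 43, 52 → 54.
Combining the parts gives {96; 54}.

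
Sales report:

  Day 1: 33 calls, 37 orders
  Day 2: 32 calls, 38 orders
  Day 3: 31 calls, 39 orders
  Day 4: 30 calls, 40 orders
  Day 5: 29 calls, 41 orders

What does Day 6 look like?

28 calls, 42 orders

Calls: −1 each step; 33, 32, 31, 30, 29 → 28.
Orders: together with the calls always sums to 70; 37, 38, 39, 40, 41 → 42.
So the next record is 28 calls, 42 orders.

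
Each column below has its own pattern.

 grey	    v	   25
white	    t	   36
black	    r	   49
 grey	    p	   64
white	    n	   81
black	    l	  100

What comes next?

grey  j  121

Shade: grey, white, black, grey, white, black → grey (repeats grey → white → black).
For the letter, letters move back 2 places in the alphabet: v, t, r, p, n, l → j.
Third component goes 25, 36, 49, 64, 81, 100 → 121 (perfect squares: 5², 6², 7², …).
So the next row is grey  j  121.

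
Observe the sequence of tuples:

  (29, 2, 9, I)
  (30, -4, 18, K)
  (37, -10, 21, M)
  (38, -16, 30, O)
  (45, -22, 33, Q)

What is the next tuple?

For the first coordinate, alternating steps +1, +7, +1, +7, …: 29, 30, 37, 38, 45 → 46.
Second coordinate goes 2, -4, -10, -16, -22 → -28 (−6 each step).
Third coordinate: 9, 18, 21, 30, 33 → 42 (alternating steps +9, +3, +9, +3, …).
For the letter, letters move forward 2 places in the alphabet: I, K, M, O, Q → S.
Combining the parts gives (46, -28, 42, S).

(46, -28, 42, S)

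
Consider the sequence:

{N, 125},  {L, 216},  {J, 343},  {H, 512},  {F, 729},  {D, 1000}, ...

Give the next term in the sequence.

{B, 1331}

Letter: N, L, J, H, F, D → B (letters move back 2 places in the alphabet).
Second value: perfect cubes: 5³, 6³, 7³, …; 125, 216, 343, 512, 729, 1000 → 1331.
So the next term is {B, 1331}.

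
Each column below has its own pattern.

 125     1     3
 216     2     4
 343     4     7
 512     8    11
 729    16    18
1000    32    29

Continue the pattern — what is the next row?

1331  64  47

For the first component, perfect cubes: 5³, 6³, 7³, …: 125, 216, 343, 512, 729, 1000 → 1331.
For the second component, ×2 each step: 1, 2, 4, 8, 16, 32 → 64.
For the third component, each term is the sum of the two before it: 3, 4, 7, 11, 18, 29 → 47.
Combining the parts gives 1331  64  47.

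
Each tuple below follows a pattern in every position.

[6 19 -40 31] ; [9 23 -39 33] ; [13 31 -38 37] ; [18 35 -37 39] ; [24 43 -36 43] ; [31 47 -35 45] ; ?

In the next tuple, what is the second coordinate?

55

Second coordinate goes 19, 23, 31, 35, 43, 47 → 55 (alternating steps +4, +8, +4, +8, …).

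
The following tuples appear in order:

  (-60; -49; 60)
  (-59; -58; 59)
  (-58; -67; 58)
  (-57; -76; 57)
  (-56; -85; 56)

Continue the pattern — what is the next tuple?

(-55; -94; 55)

First part: -60, -59, -58, -57, -56 → -55 (+1 each step).
Second part goes -49, -58, -67, -76, -85 → -94 (−9 each step).
Third part: always the negative of the first part, so 60, 59, 58, 57, 56 → 55.
So the next tuple is (-55; -94; 55).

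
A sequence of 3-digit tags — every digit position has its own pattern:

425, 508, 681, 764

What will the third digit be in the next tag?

For the third digit, +3 each step, mod 10: 5, 8, 1, 4 → 7.

7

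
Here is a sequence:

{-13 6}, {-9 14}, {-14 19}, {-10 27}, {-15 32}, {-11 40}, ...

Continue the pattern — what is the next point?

{-16 45}

First component: alternating steps +4, −5, +4, −5, …; -13, -9, -14, -10, -15, -11 → -16.
Second component: 6, 14, 19, 27, 32, 40 → 45 (alternating steps +8, +5, +8, +5, …).
Combining the parts gives {-16 45}.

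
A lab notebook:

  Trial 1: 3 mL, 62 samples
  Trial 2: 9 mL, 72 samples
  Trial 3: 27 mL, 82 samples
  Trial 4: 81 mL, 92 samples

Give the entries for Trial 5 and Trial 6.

243 mL, 102 samples; 729 mL, 112 samples

ML: ×3 each step, so 3, 9, 27, 81 → 243 → 729.
Samples: +10 each step; 62, 72, 82, 92 → 102 → 112.
Putting the parts together: 243 mL, 102 samples and then 729 mL, 112 samples.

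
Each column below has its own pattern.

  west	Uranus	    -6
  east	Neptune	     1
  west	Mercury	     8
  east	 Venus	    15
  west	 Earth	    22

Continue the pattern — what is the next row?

Direction — alternates west ↔ east: west, east, west, east, west → east.
Planet — runs through the planets Mercury→Neptune: Uranus, Neptune, Mercury, Venus, Earth → Mars.
For the third component, +7 each step: -6, 1, 8, 15, 22 → 29.
So the next row is east  Mars  29.

east  Mars  29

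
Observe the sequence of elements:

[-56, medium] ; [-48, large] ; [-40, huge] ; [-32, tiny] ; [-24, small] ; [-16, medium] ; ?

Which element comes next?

First entry goes -56, -48, -40, -32, -24, -16 → -8 (+8 each step).
Size: medium, large, huge, tiny, small, medium → large (repeats medium → large → huge → tiny → small).
So the next element is [-8, large].

[-8, large]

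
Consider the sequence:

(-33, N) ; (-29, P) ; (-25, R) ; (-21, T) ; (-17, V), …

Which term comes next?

(-13, X)

First slot: +4 each step, so -33, -29, -25, -21, -17 → -13.
Letter: letters move forward 2 places in the alphabet; N, P, R, T, V → X.
Combining the parts gives (-13, X).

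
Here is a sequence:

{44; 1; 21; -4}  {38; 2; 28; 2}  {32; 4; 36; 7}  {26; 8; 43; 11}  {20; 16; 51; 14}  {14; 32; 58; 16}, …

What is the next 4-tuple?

First slot: −6 each step, so 44, 38, 32, 26, 20, 14 → 8.
Second slot — ×2 each step: 1, 2, 4, 8, 16, 32 → 64.
Third slot goes 21, 28, 36, 43, 51, 58 → 66 (alternating steps +7, +8, +7, +8, …).
Fourth slot: -4, 2, 7, 11, 14, 16 → 17 (differences are 6, 5, 4, … (decreasing by 1 each time)).
Combining the parts gives {8; 64; 66; 17}.

{8; 64; 66; 17}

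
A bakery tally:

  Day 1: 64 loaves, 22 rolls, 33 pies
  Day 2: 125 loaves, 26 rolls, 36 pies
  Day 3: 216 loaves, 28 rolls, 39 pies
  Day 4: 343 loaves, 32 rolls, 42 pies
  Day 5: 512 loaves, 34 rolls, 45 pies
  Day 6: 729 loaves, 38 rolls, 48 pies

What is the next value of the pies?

For the loaves, perfect cubes: 4³, 5³, 6³, …: 64, 125, 216, 343, 512, 729 → 1000.
Rolls — alternating steps +4, +2, +4, +2, …: 22, 26, 28, 32, 34, 38 → 40.
Pies — +3 each step: 33, 36, 39, 42, 45, 48 → 51.

51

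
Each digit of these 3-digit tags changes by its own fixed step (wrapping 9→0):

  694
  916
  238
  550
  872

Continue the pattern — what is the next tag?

First digit goes 6, 9, 2, 5, 8 → 1 (+3 each step, mod 10).
Second digit: 9, 1, 3, 5, 7 → 9 (+2 each step, mod 10).
Third digit — +2 each step, mod 10: 4, 6, 8, 0, 2 → 4.
So the next tag is 194.

194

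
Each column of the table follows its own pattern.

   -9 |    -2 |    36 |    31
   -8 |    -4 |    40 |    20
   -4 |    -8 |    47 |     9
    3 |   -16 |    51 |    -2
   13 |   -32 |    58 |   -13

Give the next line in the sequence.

First component: differences are 1, 4, 7, … (increasing by 3 each time); -9, -8, -4, 3, 13 → 26.
Second component — ×2 each step: -2, -4, -8, -16, -32 → -64.
Third component goes 36, 40, 47, 51, 58 → 62 (alternating steps +4, +7, +4, +7, …).
Fourth component goes 31, 20, 9, -2, -13 → -24 (−11 each step).
So the next line is 26  -64  62  -24.

26  -64  62  -24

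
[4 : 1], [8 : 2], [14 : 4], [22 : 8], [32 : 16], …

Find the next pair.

First slot: 4, 8, 14, 22, 32 → 44 (differences are 4, 6, 8, … (increasing by 2 each time)).
Second slot: ×2 each step; 1, 2, 4, 8, 16 → 32.
Combining the parts gives [44 : 32].

[44 : 32]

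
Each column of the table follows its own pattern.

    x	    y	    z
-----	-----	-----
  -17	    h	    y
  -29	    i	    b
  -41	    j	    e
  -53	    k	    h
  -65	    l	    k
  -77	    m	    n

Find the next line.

For the column x, −12 each step: -17, -29, -41, -53, -65, -77 → -89.
Column y: h, i, j, k, l, m → n (letters move forward 1 place in the alphabet).
Column z: letters move forward 3 places in the alphabet, wrapping Z→A, so y, b, e, h, k, n → q.
Combining the parts gives -89  n  q.

-89  n  q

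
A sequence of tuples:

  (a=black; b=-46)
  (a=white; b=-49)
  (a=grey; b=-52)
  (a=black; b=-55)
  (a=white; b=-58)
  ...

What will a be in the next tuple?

A: repeats black → white → grey, so black, white, grey, black, white → grey.
B — −3 each step: -46, -49, -52, -55, -58 → -61.

grey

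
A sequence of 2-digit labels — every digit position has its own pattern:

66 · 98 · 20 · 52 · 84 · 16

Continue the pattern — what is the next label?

First digit — +3 each step, mod 10: 6, 9, 2, 5, 8, 1 → 4.
Second digit goes 6, 8, 0, 2, 4, 6 → 8 (+2 each step, mod 10).
Combining the parts gives 48.

48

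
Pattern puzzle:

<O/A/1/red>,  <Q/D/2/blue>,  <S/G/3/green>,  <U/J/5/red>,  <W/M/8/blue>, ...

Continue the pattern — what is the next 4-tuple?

<Y/P/13/green>

First letter goes O, Q, S, U, W → Y (letters move forward 2 places in the alphabet).
Second letter: letters move forward 3 places in the alphabet, so A, D, G, J, M → P.
Third entry: each term is the sum of the two before it; 1, 2, 3, 5, 8 → 13.
Colour: red, blue, green, red, blue → green (repeats red → blue → green).
Combining the parts gives <Y/P/13/green>.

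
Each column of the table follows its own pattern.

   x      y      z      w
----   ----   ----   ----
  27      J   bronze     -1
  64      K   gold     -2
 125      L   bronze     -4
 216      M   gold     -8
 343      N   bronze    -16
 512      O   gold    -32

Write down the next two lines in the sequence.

Column x: 27, 64, 125, 216, 343, 512 → 729 → 1000 (perfect cubes: 3³, 4³, 5³, …).
Column y goes J, K, L, M, N, O → P → Q (letters move forward 1 place in the alphabet).
Column z goes bronze, gold, bronze, gold, bronze, gold → bronze → gold (alternates bronze ↔ gold).
Column w goes -1, -2, -4, -8, -16, -32 → -64 → -128 (×2 each step).
So the next two lines are 729  P  bronze  -64 and 1000  Q  gold  -128.

729  P  bronze  -64; 1000  Q  gold  -128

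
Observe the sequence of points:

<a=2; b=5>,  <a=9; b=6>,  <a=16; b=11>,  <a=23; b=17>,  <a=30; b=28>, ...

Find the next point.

<a=37; b=45>

A: 2, 9, 16, 23, 30 → 37 (+7 each step).
B: each term is the sum of the two before it; 5, 6, 11, 17, 28 → 45.
So the next point is <a=37; b=45>.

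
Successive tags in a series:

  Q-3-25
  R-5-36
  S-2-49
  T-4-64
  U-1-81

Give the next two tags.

Letter: letters move forward 1 place in the alphabet; Q, R, S, T, U → V → W.
Second component goes 3, 5, 2, 4, 1 → 3 → 0 (alternating steps +2, −3, +2, −3, …).
Third component: 25, 36, 49, 64, 81 → 100 → 121 (perfect squares: 5², 6², 7², …).
Putting the parts together: V-3-100 and then W-0-121.

V-3-100 then W-0-121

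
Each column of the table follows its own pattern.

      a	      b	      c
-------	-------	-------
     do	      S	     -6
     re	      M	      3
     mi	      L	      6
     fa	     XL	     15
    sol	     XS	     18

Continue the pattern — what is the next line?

Column a: runs through the solfège scale do→ti; do, re, mi, fa, sol → la.
Column b: S, M, L, XL, XS → S (runs through clothing sizes XS→XL).
Column c — alternating steps +9, +3, +9, +3, …: -6, 3, 6, 15, 18 → 27.
So the next line is la  S  27.

la  S  27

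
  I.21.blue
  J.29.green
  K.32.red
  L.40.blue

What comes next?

M.43.green

Letter: letters move forward 1 place in the alphabet; I, J, K, L → M.
For the second component, alternating steps +8, +3, +8, +3, …: 21, 29, 32, 40 → 43.
Colour: repeats blue → green → red, so blue, green, red, blue → green.
Putting it together: M.43.green.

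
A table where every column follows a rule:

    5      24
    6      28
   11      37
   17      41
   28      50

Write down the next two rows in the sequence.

45  54; 73  63

For the first component, each term is the sum of the two before it: 5, 6, 11, 17, 28 → 45 → 73.
Second component — alternating steps +4, +9, +4, +9, …: 24, 28, 37, 41, 50 → 54 → 63.
So the next two rows are 45  54 and 73  63.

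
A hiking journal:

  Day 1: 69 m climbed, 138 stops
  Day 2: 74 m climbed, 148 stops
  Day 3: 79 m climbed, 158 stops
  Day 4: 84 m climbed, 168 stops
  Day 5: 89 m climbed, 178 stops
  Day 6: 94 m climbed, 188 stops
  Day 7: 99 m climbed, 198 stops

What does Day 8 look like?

104 m climbed, 208 stops

M climbed goes 69, 74, 79, 84, 89, 94, 99 → 104 (+5 each step).
Stops goes 138, 148, 158, 168, 178, 188, 198 → 208 (always 2 × the m climbed).
Putting it together: 104 m climbed, 208 stops.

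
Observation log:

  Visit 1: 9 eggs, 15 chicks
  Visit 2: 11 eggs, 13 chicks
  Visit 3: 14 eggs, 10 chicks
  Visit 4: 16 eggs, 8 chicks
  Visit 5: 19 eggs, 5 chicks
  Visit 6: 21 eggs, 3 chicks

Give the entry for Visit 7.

Eggs: 9, 11, 14, 16, 19, 21 → 24 (alternating steps +2, +3, +2, +3, …).
Chicks — together with the eggs always sums to 24: 15, 13, 10, 8, 5, 3 → 0.
Combining the parts gives 24 eggs, 0 chicks.

24 eggs, 0 chicks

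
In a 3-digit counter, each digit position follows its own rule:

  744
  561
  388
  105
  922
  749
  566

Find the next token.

First digit: 7, 5, 3, 1, 9, 7, 5 → 3 (−2 each step, mod 10).
Second digit — +2 each step, mod 10: 4, 6, 8, 0, 2, 4, 6 → 8.
Third digit — −3 each step, mod 10: 4, 1, 8, 5, 2, 9, 6 → 3.
So the next token is 383.

383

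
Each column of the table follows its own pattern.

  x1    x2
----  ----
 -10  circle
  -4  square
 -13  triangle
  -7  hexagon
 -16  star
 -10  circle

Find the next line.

Column x1: alternating steps +6, −9, +6, −9, …, so -10, -4, -13, -7, -16, -10 → -19.
Column x2: circle, square, triangle, hexagon, star, circle → square (repeats circle → square → triangle → hexagon → star).
So the next line is -19  square.

-19  square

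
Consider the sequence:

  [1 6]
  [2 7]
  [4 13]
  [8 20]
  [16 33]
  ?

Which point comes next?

First value goes 1, 2, 4, 8, 16 → 32 (×2 each step).
Second value: each term is the sum of the two before it; 6, 7, 13, 20, 33 → 53.
Putting it together: [32 53].

[32 53]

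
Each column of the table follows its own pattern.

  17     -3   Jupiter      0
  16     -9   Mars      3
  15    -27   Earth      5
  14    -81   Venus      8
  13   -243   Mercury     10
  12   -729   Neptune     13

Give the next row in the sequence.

For the first component, −1 each step: 17, 16, 15, 14, 13, 12 → 11.
For the second component, ×3 each step: -3, -9, -27, -81, -243, -729 → -2187.
Planet: runs backward through the planets Mercury→Neptune, so Jupiter, Mars, Earth, Venus, Mercury, Neptune → Uranus.
Fourth component: alternating steps +3, +2, +3, +2, …; 0, 3, 5, 8, 10, 13 → 15.
So the next row is 11  -2187  Uranus  15.

11  -2187  Uranus  15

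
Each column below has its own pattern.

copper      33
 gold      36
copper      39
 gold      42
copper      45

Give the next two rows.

gold  48; copper  51

Metal: alternates copper ↔ gold, so copper, gold, copper, gold, copper → gold → copper.
For the second component, +3 each step: 33, 36, 39, 42, 45 → 48 → 51.
Putting the parts together: gold  48 and then copper  51.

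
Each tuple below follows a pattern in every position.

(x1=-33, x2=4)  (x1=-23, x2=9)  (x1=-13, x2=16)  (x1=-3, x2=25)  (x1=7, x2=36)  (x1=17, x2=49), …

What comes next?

X1 — +10 each step: -33, -23, -13, -3, 7, 17 → 27.
X2 — perfect squares: 2², 3², 4², …: 4, 9, 16, 25, 36, 49 → 64.
Combining the parts gives (x1=27, x2=64).

(x1=27, x2=64)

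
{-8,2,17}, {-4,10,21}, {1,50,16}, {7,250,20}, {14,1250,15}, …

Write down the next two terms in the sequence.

For the first entry, differences are 4, 5, 6, … (increasing by 1 each time): -8, -4, 1, 7, 14 → 22 → 31.
Second entry goes 2, 10, 50, 250, 1250 → 6250 → 31250 (×5 each step).
Third entry — alternating steps +4, −5, +4, −5, …: 17, 21, 16, 20, 15 → 19 → 14.
So the next two terms are {22,6250,19} and {31,31250,14}.

{22,6250,19}, {31,31250,14}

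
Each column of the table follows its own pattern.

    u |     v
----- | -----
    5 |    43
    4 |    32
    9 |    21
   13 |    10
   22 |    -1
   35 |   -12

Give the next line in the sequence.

Column u: each term is the sum of the two before it, so 5, 4, 9, 13, 22, 35 → 57.
Column v: 43, 32, 21, 10, -1, -12 → -23 (−11 each step).
Combining the parts gives 57  -23.

57  -23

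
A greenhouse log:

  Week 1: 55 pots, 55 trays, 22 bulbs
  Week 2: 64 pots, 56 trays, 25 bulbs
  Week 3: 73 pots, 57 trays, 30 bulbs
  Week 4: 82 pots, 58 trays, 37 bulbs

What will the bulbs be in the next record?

46

Bulbs: differences are 3, 5, 7, … (increasing by 2 each time); 22, 25, 30, 37 → 46.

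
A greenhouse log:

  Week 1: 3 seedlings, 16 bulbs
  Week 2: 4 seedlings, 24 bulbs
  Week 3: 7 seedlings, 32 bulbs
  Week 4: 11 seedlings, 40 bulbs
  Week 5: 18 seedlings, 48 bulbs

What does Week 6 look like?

Seedlings goes 3, 4, 7, 11, 18 → 29 (each term is the sum of the two before it).
Bulbs — +8 each step: 16, 24, 32, 40, 48 → 56.
Combining the parts gives 29 seedlings, 56 bulbs.

29 seedlings, 56 bulbs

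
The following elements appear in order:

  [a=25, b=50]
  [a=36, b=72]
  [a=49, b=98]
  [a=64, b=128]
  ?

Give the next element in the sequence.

[a=81, b=162]

A: perfect squares: 5², 6², 7², …; 25, 36, 49, 64 → 81.
B: 50, 72, 98, 128 → 162 (always 2 × the a).
Combining the parts gives [a=81, b=162].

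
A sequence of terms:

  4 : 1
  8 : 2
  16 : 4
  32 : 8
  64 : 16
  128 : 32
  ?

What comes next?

First component: ×2 each step, so 4, 8, 16, 32, 64, 128 → 256.
Second component: 1, 2, 4, 8, 16, 32 → 64 (×2 each step).
Combining the parts gives 256 : 64.

256 : 64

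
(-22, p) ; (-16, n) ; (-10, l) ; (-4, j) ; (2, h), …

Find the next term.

(8, f)

First slot: +6 each step, so -22, -16, -10, -4, 2 → 8.
Letter: letters move back 2 places in the alphabet; p, n, l, j, h → f.
Combining the parts gives (8, f).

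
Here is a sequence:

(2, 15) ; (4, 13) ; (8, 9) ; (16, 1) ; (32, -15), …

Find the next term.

(64, -47)

For the first entry, ×2 each step: 2, 4, 8, 16, 32 → 64.
Second entry: 15, 13, 9, 1, -15 → -47 (together with the first entry always sums to 17).
Combining the parts gives (64, -47).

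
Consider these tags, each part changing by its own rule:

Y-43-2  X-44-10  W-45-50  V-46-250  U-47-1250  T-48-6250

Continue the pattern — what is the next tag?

Letter — letters move back 1 place in the alphabet: Y, X, W, V, U, T → S.
Second component: +1 each step; 43, 44, 45, 46, 47, 48 → 49.
Third component: 2, 10, 50, 250, 1250, 6250 → 31250 (×5 each step).
Combining the parts gives S-49-31250.

S-49-31250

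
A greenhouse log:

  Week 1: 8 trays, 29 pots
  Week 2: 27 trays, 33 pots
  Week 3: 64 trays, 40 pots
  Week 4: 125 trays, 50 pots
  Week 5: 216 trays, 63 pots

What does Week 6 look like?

Trays — perfect cubes: 2³, 3³, 4³, …: 8, 27, 64, 125, 216 → 343.
Pots goes 29, 33, 40, 50, 63 → 79 (differences are 4, 7, 10, … (increasing by 3 each time)).
So the next line is 343 trays, 79 pots.

343 trays, 79 pots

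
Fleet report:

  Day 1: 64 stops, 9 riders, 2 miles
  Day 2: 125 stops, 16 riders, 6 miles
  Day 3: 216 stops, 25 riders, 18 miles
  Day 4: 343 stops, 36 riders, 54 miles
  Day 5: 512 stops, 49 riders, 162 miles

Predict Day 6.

729 stops, 64 riders, 486 miles

Stops — perfect cubes: 4³, 5³, 6³, …: 64, 125, 216, 343, 512 → 729.
Riders: 9, 16, 25, 36, 49 → 64 (perfect squares: 3², 4², 5², …).
Miles: 2, 6, 18, 54, 162 → 486 (×3 each step).
Combining the parts gives 729 stops, 64 riders, 486 miles.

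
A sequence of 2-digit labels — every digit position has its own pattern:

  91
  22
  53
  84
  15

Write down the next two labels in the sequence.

First digit — +3 each step, mod 10: 9, 2, 5, 8, 1 → 4 → 7.
Second digit goes 1, 2, 3, 4, 5 → 6 → 7 (+1 each step, mod 10).
So the next two labels are 46 and 77.

46 then 77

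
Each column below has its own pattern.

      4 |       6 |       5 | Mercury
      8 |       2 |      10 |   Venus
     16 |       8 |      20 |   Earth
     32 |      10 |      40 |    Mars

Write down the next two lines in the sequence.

64  18  80  Jupiter; 128  28  160  Saturn

First component: ×2 each step, so 4, 8, 16, 32 → 64 → 128.
Second component: each term is the sum of the two before it, so 6, 2, 8, 10 → 18 → 28.
Third component: 5, 10, 20, 40 → 80 → 160 (×2 each step).
Planet goes Mercury, Venus, Earth, Mars → Jupiter → Saturn (runs through the planets Mercury→Neptune).
So the next two lines are 64  18  80  Jupiter and 128  28  160  Saturn.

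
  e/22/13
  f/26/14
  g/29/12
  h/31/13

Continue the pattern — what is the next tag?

i/32/11

Letter — letters move forward 1 place in the alphabet: e, f, g, h → i.
Second component: differences are 4, 3, 2, … (decreasing by 1 each time); 22, 26, 29, 31 → 32.
Third component: alternating steps +1, −2, +1, −2, …; 13, 14, 12, 13 → 11.
So the next tag is i/32/11.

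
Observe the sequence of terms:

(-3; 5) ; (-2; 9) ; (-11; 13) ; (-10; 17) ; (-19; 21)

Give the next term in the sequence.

(-18; 25)

For the first entry, alternating steps +1, −9, +1, −9, …: -3, -2, -11, -10, -19 → -18.
Second entry goes 5, 9, 13, 17, 21 → 25 (+4 each step).
So the next term is (-18; 25).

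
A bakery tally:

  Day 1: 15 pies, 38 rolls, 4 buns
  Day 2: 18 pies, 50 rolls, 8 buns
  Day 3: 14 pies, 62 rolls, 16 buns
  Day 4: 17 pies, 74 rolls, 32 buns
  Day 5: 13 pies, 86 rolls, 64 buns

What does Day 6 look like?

16 pies, 98 rolls, 128 buns

Pies — alternating steps +3, −4, +3, −4, …: 15, 18, 14, 17, 13 → 16.
Rolls goes 38, 50, 62, 74, 86 → 98 (+12 each step).
Buns: ×2 each step; 4, 8, 16, 32, 64 → 128.
Combining the parts gives 16 pies, 98 rolls, 128 buns.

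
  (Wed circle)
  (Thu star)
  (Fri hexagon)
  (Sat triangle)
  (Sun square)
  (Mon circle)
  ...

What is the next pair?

Day goes Wed, Thu, Fri, Sat, Sun, Mon → Tue (runs through the weekdays Mon→Sun).
Shape: repeats circle → star → hexagon → triangle → square; circle, star, hexagon, triangle, square, circle → star.
Combining the parts gives (Tue star).

(Tue star)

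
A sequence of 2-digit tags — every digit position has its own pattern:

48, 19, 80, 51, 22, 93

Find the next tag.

64

First digit goes 4, 1, 8, 5, 2, 9 → 6 (−3 each step, mod 10).
Second digit goes 8, 9, 0, 1, 2, 3 → 4 (+1 each step, mod 10).
Combining the parts gives 64.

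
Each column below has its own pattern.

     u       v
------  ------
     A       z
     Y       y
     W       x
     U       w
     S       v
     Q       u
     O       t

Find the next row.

Column u goes A, Y, W, U, S, Q, O → M (letters move back 2 places in the alphabet, wrapping A→Z).
Column v: z, y, x, w, v, u, t → s (letters move back 1 place in the alphabet).
Combining the parts gives M  s.

M  s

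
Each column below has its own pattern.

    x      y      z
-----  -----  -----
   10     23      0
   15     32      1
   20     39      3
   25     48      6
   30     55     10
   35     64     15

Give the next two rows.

40  71  21; 45  80  28

Column x: +5 each step, so 10, 15, 20, 25, 30, 35 → 40 → 45.
Column y: 23, 32, 39, 48, 55, 64 → 71 → 80 (alternating steps +9, +7, +9, +7, …).
Column z: 0, 1, 3, 6, 10, 15 → 21 → 28 (differences are 1, 2, 3, … (increasing by 1 each time)).
Putting the parts together: 40  71  21 and then 45  80  28.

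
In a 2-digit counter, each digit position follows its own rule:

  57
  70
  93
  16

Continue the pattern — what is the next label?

First digit: 5, 7, 9, 1 → 3 (+2 each step, mod 10).
Second digit: +3 each step, mod 10, so 7, 0, 3, 6 → 9.
Combining the parts gives 39.

39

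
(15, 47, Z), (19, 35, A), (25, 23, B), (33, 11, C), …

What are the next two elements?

(43, -1, D), (55, -13, E)

First part: differences are 4, 6, 8, … (increasing by 2 each time), so 15, 19, 25, 33 → 43 → 55.
Second part: −12 each step, so 47, 35, 23, 11 → -1 → -13.
Letter: Z, A, B, C → D → E (letters move forward 1 place in the alphabet, wrapping Z→A).
Putting the parts together: (43, -1, D) and then (55, -13, E).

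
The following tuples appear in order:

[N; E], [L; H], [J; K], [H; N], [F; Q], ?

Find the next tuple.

First letter: N, L, J, H, F → D (letters move back 2 places in the alphabet).
Second letter — letters move forward 3 places in the alphabet: E, H, K, N, Q → T.
Combining the parts gives [D; T].

[D; T]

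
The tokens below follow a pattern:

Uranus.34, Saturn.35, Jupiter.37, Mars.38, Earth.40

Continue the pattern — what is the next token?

Planet — runs backward through the planets Mercury→Neptune: Uranus, Saturn, Jupiter, Mars, Earth → Venus.
Second component goes 34, 35, 37, 38, 40 → 41 (alternating steps +1, +2, +1, +2, …).
Putting it together: Venus.41.

Venus.41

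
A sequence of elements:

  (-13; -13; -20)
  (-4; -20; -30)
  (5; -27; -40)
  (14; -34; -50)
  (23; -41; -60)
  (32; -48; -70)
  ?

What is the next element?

(41; -55; -80)

First entry — +9 each step: -13, -4, 5, 14, 23, 32 → 41.
For the second entry, −7 each step: -13, -20, -27, -34, -41, -48 → -55.
Third entry: −10 each step, so -20, -30, -40, -50, -60, -70 → -80.
Combining the parts gives (41; -55; -80).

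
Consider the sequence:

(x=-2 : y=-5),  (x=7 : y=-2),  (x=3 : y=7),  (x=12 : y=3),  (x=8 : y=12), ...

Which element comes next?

(x=17 : y=8)

X — alternating steps +9, −4, +9, −4, …: -2, 7, 3, 12, 8 → 17.
Y: always the previous value of the x; -5, -2, 7, 3, 12 → 8.
Combining the parts gives (x=17 : y=8).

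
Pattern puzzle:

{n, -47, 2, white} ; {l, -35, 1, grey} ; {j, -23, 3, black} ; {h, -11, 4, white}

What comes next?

{f, 1, 7, grey}

Letter: n, l, j, h → f (letters move back 2 places in the alphabet).
Second entry — +12 each step: -47, -35, -23, -11 → 1.
For the third entry, each term is the sum of the two before it: 2, 1, 3, 4 → 7.
Shade: repeats white → grey → black; white, grey, black, white → grey.
Combining the parts gives {f, 1, 7, grey}.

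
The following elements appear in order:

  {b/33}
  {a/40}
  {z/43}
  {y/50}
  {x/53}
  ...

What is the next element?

{w/60}

Letter goes b, a, z, y, x → w (letters move back 1 place in the alphabet, wrapping A→Z).
For the second part, alternating steps +7, +3, +7, +3, …: 33, 40, 43, 50, 53 → 60.
Combining the parts gives {w/60}.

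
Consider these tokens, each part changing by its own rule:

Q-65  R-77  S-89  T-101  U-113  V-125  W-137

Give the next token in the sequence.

X-149

Letter: letters move forward 1 place in the alphabet; Q, R, S, T, U, V, W → X.
Second component — +12 each step: 65, 77, 89, 101, 113, 125, 137 → 149.
Putting it together: X-149.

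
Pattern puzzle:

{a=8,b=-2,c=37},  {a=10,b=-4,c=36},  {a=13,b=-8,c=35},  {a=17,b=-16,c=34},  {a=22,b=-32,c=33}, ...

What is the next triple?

{a=28,b=-64,c=32}

A goes 8, 10, 13, 17, 22 → 28 (differences are 2, 3, 4, … (increasing by 1 each time)).
B: -2, -4, -8, -16, -32 → -64 (×2 each step).
C: −1 each step, so 37, 36, 35, 34, 33 → 32.
Putting it together: {a=28,b=-64,c=32}.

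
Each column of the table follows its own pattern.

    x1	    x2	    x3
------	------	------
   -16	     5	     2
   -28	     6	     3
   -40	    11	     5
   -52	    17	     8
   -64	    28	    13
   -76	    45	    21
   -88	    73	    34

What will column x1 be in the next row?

-100

Column x1 — −12 each step: -16, -28, -40, -52, -64, -76, -88 → -100.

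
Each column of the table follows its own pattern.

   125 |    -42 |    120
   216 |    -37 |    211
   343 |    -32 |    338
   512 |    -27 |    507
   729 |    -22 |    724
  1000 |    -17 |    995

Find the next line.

1331  -12  1326

First component — perfect cubes: 5³, 6³, 7³, …: 125, 216, 343, 512, 729, 1000 → 1331.
Second component goes -42, -37, -32, -27, -22, -17 → -12 (+5 each step).
For the third component, always 5 less than the first component: 120, 211, 338, 507, 724, 995 → 1326.
So the next line is 1331  -12  1326.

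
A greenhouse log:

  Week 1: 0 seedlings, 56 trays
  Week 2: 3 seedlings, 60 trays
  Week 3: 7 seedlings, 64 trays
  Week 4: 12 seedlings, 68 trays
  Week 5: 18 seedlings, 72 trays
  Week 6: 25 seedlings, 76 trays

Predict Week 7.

Seedlings: differences are 3, 4, 5, … (increasing by 1 each time); 0, 3, 7, 12, 18, 25 → 33.
Trays: 56, 60, 64, 68, 72, 76 → 80 (+4 each step).
Combining the parts gives 33 seedlings, 80 trays.

33 seedlings, 80 trays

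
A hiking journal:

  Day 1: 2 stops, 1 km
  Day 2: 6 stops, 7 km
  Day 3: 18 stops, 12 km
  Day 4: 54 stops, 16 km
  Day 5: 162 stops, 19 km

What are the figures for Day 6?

486 stops, 21 km

Stops — ×3 each step: 2, 6, 18, 54, 162 → 486.
Km: 1, 7, 12, 16, 19 → 21 (differences are 6, 5, 4, … (decreasing by 1 each time)).
So the next line is 486 stops, 21 km.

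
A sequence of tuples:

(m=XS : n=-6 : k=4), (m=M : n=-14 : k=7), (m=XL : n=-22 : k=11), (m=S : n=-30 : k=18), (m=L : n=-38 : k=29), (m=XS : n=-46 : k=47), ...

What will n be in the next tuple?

M: XS, M, XL, S, L, XS → M (repeats XS → M → XL → S → L).
N: −8 each step, so -6, -14, -22, -30, -38, -46 → -54.
K: each term is the sum of the two before it, so 4, 7, 11, 18, 29, 47 → 76.

-54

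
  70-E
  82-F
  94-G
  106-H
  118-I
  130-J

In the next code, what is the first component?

First component: +12 each step; 70, 82, 94, 106, 118, 130 → 142.

142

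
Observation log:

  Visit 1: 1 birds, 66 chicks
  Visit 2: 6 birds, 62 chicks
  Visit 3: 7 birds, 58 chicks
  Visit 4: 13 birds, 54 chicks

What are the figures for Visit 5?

20 birds, 50 chicks

For the birds, each term is the sum of the two before it: 1, 6, 7, 13 → 20.
Chicks: −4 each step, so 66, 62, 58, 54 → 50.
Putting it together: 20 birds, 50 chicks.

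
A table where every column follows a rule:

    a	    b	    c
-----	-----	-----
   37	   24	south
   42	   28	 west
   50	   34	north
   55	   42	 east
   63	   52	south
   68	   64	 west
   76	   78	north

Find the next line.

81  94  east

Column a: alternating steps +5, +8, +5, +8, …; 37, 42, 50, 55, 63, 68, 76 → 81.
Column b: differences are 4, 6, 8, … (increasing by 2 each time); 24, 28, 34, 42, 52, 64, 78 → 94.
Column c goes south, west, north, east, south, west, north → east (repeats south → west → north → east).
Combining the parts gives 81  94  east.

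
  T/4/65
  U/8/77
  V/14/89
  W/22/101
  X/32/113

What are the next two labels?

Y/44/125 then Z/58/137

Letter: letters move forward 1 place in the alphabet, so T, U, V, W, X → Y → Z.
Second component — differences are 4, 6, 8, … (increasing by 2 each time): 4, 8, 14, 22, 32 → 44 → 58.
Third component goes 65, 77, 89, 101, 113 → 125 → 137 (+12 each step).
So the next two labels are Y/44/125 and Z/58/137.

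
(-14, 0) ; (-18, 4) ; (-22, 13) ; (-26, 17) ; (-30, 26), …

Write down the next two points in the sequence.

For the first coordinate, −4 each step: -14, -18, -22, -26, -30 → -34 → -38.
For the second coordinate, alternating steps +4, +9, +4, +9, …: 0, 4, 13, 17, 26 → 30 → 39.
Putting the parts together: (-34, 30) and then (-38, 39).

(-34, 30), (-38, 39)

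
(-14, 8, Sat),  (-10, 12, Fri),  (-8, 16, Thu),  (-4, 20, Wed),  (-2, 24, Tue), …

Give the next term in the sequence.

(2, 28, Mon)

First part — alternating steps +4, +2, +4, +2, …: -14, -10, -8, -4, -2 → 2.
For the second part, +4 each step: 8, 12, 16, 20, 24 → 28.
Day goes Sat, Fri, Thu, Wed, Tue → Mon (runs backward through the weekdays Mon→Sun).
So the next term is (2, 28, Mon).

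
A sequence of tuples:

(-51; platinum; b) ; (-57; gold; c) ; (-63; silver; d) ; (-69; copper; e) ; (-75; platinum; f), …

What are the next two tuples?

(-81; gold; g), (-87; silver; h)

First coordinate: −6 each step; -51, -57, -63, -69, -75 → -81 → -87.
Metal: platinum, gold, silver, copper, platinum → gold → silver (repeats platinum → gold → silver → copper).
Letter: letters move forward 1 place in the alphabet, so b, c, d, e, f → g → h.
Putting the parts together: (-81; gold; g) and then (-87; silver; h).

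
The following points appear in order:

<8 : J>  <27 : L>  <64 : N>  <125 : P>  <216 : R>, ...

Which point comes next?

<343 : T>

First coordinate — perfect cubes: 2³, 3³, 4³, …: 8, 27, 64, 125, 216 → 343.
Letter — letters move forward 2 places in the alphabet: J, L, N, P, R → T.
So the next point is <343 : T>.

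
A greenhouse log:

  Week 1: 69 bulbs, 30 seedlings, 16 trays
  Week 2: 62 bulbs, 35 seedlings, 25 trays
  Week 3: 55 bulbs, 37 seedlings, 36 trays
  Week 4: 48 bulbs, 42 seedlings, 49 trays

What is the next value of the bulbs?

Bulbs: 69, 62, 55, 48 → 41 (−7 each step).
For the seedlings, alternating steps +5, +2, +5, +2, …: 30, 35, 37, 42 → 44.
Trays goes 16, 25, 36, 49 → 64 (perfect squares: 4², 5², 6², …).

41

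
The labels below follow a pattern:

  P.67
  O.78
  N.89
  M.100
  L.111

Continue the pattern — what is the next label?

K.122

Letter: letters move back 1 place in the alphabet; P, O, N, M, L → K.
Second component: +11 each step; 67, 78, 89, 100, 111 → 122.
Putting it together: K.122.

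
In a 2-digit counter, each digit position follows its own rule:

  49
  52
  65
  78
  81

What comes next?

First digit: +1 each step, mod 10; 4, 5, 6, 7, 8 → 9.
Second digit — +3 each step, mod 10: 9, 2, 5, 8, 1 → 4.
So the next token is 94.

94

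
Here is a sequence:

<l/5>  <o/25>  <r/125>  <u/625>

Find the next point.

<x/3125>

Letter: letters move forward 3 places in the alphabet; l, o, r, u → x.
Second part: 5, 25, 125, 625 → 3125 (×5 each step).
Combining the parts gives <x/3125>.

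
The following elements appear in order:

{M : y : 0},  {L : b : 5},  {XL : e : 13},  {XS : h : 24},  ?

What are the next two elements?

{S : k : 38}, {M : n : 55}

Size: runs through clothing sizes XS→XL, so M, L, XL, XS → S → M.
Letter — letters move forward 3 places in the alphabet, wrapping Z→A: y, b, e, h → k → n.
Third coordinate: 0, 5, 13, 24 → 38 → 55 (differences are 5, 8, 11, … (increasing by 3 each time)).
So the next two elements are {S : k : 38} and {M : n : 55}.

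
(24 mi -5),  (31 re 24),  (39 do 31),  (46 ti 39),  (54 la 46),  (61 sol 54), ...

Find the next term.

(69 fa 61)

First coordinate goes 24, 31, 39, 46, 54, 61 → 69 (alternating steps +7, +8, +7, +8, …).
Note: runs backward through the solfège scale do→ti; mi, re, do, ti, la, sol → fa.
Third coordinate: -5, 24, 31, 39, 46, 54 → 61 (always the previous value of the first coordinate).
So the next term is (69 fa 61).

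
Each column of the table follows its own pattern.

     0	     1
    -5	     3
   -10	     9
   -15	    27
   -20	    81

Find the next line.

For the first component, −5 each step: 0, -5, -10, -15, -20 → -25.
Second component: ×3 each step, so 1, 3, 9, 27, 81 → 243.
Combining the parts gives -25  243.

-25  243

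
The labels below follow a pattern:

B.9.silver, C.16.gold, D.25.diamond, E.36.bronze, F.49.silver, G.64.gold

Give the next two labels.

H.81.diamond, I.100.bronze

For the letter, letters move forward 1 place in the alphabet: B, C, D, E, F, G → H → I.
Second component: 9, 16, 25, 36, 49, 64 → 81 → 100 (perfect squares: 3², 4², 5², …).
Rank — repeats silver → gold → diamond → bronze: silver, gold, diamond, bronze, silver, gold → diamond → bronze.
So the next two labels are H.81.diamond and I.100.bronze.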